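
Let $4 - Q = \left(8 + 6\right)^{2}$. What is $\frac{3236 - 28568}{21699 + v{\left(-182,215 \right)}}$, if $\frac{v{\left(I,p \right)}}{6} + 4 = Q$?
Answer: $- \frac{8444}{6841} \approx -1.2343$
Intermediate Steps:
$Q = -192$ ($Q = 4 - \left(8 + 6\right)^{2} = 4 - 14^{2} = 4 - 196 = -192$)
$v{\left(I,p \right)} = -1176$ ($v{\left(I,p \right)} = -24 + 6 \left(-192\right) = -24 - 1152 = -1176$)
$\frac{3236 - 28568}{21699 + v{\left(-182,215 \right)}} = \frac{3236 - 28568}{21699 - 1176} = - \frac{25332}{20523} = \left(-25332\right) \frac{1}{20523} = - \frac{8444}{6841}$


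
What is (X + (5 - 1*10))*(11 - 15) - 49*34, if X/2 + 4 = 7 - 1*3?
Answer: -1646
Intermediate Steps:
X = 0 (X = -8 + 2*(7 - 1*3) = -8 + 2*(7 - 3) = -8 + 2*4 = -8 + 8 = 0)
(X + (5 - 1*10))*(11 - 15) - 49*34 = (0 + (5 - 1*10))*(11 - 15) - 49*34 = (0 + (5 - 10))*(-4) - 1666 = (0 - 5)*(-4) - 1666 = -5*(-4) - 1666 = 20 - 1666 = -1646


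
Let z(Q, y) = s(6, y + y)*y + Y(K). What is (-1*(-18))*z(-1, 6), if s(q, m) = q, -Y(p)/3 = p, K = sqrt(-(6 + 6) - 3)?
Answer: 648 - 54*I*sqrt(15) ≈ 648.0 - 209.14*I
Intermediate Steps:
K = I*sqrt(15) (K = sqrt(-1*12 - 3) = sqrt(-12 - 3) = sqrt(-15) = I*sqrt(15) ≈ 3.873*I)
Y(p) = -3*p
z(Q, y) = 6*y - 3*I*sqrt(15)
(-1*(-18))*z(-1, 6) = (-1*(-18))*(6*6 - 3*I*sqrt(15)) = 18*(36 - 3*I*sqrt(15)) = 648 - 54*I*sqrt(15)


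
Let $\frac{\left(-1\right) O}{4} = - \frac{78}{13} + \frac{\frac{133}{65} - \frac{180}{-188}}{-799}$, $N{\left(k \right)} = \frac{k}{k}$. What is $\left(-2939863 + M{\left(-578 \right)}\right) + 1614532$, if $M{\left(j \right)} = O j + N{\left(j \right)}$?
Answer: $- \frac{192290567106}{143585} \approx -1.3392 \cdot 10^{6}$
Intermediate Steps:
$N{\left(k \right)} = 1$
$O = \frac{58619384}{2440945}$ ($O = - 4 \left(- \frac{78}{13} + \frac{\frac{133}{65} - \frac{180}{-188}}{-799}\right) = - 4 \left(\left(-78\right) \frac{1}{13} + \left(133 \cdot \frac{1}{65} - - \frac{45}{47}\right) \left(- \frac{1}{799}\right)\right) = - 4 \left(-6 + \left(\frac{133}{65} + \frac{45}{47}\right) \left(- \frac{1}{799}\right)\right) = - 4 \left(-6 + \frac{9176}{3055} \left(- \frac{1}{799}\right)\right) = - 4 \left(-6 - \frac{9176}{2440945}\right) = \left(-4\right) \left(- \frac{14654846}{2440945}\right) = \frac{58619384}{2440945} \approx 24.015$)
$M{\left(j \right)} = 1 + \frac{58619384 j}{2440945}$ ($M{\left(j \right)} = \frac{58619384 j}{2440945} + 1 = 1 + \frac{58619384 j}{2440945}$)
$\left(-2939863 + M{\left(-578 \right)}\right) + 1614532 = \left(-2939863 + \left(1 + \frac{58619384}{2440945} \left(-578\right)\right)\right) + 1614532 = \left(-2939863 + \left(1 - \frac{1993059056}{143585}\right)\right) + 1614532 = \left(-2939863 - \frac{1992915471}{143585}\right) + 1614532 = - \frac{424113144326}{143585} + 1614532 = - \frac{192290567106}{143585}$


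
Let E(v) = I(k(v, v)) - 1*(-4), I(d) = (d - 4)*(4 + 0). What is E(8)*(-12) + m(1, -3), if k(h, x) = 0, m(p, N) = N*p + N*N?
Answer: 150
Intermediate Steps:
m(p, N) = N**2 + N*p (m(p, N) = N*p + N**2 = N**2 + N*p)
I(d) = -16 + 4*d (I(d) = (-4 + d)*4 = -16 + 4*d)
E(v) = -12 (E(v) = (-16 + 4*0) - 1*(-4) = (-16 + 0) + 4 = -16 + 4 = -12)
E(8)*(-12) + m(1, -3) = -12*(-12) - 3*(-3 + 1) = 144 - 3*(-2) = 144 + 6 = 150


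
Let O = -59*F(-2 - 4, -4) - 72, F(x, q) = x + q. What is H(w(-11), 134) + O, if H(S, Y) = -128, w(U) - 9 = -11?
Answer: 390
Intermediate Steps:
w(U) = -2 (w(U) = 9 - 11 = -2)
F(x, q) = q + x
O = 518 (O = -59*(-4 + (-2 - 4)) - 72 = -59*(-4 - 6) - 72 = -59*(-10) - 72 = 590 - 72 = 518)
H(w(-11), 134) + O = -128 + 518 = 390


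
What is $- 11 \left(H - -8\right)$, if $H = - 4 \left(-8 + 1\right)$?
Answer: $-396$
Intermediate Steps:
$H = 28$ ($H = \left(-4\right) \left(-7\right) = 28$)
$- 11 \left(H - -8\right) = - 11 \left(28 - -8\right) = - 11 \left(28 + 8\right) = \left(-11\right) 36 = -396$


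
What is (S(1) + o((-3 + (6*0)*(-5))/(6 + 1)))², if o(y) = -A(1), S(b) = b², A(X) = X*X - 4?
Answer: 16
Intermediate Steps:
A(X) = -4 + X² (A(X) = X² - 4 = -4 + X²)
o(y) = 3 (o(y) = -(-4 + 1²) = -(-4 + 1) = -1*(-3) = 3)
(S(1) + o((-3 + (6*0)*(-5))/(6 + 1)))² = (1² + 3)² = (1 + 3)² = 4² = 16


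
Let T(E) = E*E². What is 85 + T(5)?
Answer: 210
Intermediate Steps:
T(E) = E³
85 + T(5) = 85 + 5³ = 85 + 125 = 210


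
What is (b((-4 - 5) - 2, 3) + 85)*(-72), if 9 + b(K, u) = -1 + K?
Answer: -4608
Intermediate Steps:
b(K, u) = -10 + K (b(K, u) = -9 + (-1 + K) = -10 + K)
(b((-4 - 5) - 2, 3) + 85)*(-72) = ((-10 + ((-4 - 5) - 2)) + 85)*(-72) = ((-10 + (-9 - 2)) + 85)*(-72) = ((-10 - 11) + 85)*(-72) = (-21 + 85)*(-72) = 64*(-72) = -4608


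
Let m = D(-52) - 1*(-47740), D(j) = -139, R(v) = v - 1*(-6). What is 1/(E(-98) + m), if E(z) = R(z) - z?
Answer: 1/47607 ≈ 2.1005e-5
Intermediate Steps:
R(v) = 6 + v (R(v) = v + 6 = 6 + v)
E(z) = 6 (E(z) = (6 + z) - z = 6)
m = 47601 (m = -139 - 1*(-47740) = -139 + 47740 = 47601)
1/(E(-98) + m) = 1/(6 + 47601) = 1/47607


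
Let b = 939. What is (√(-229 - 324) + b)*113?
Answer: 106107 + 113*I*√553 ≈ 1.0611e+5 + 2657.3*I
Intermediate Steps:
(√(-229 - 324) + b)*113 = (√(-229 - 324) + 939)*113 = (√(-553) + 939)*113 = (I*√553 + 939)*113 = (939 + I*√553)*113 = 106107 + 113*I*√553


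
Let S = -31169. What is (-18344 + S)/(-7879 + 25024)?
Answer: -49513/17145 ≈ -2.8879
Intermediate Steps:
(-18344 + S)/(-7879 + 25024) = (-18344 - 31169)/(-7879 + 25024) = -49513/17145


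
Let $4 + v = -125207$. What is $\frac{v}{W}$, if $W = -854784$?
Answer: $\frac{41737}{284928} \approx 0.14648$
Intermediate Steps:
$v = -125211$ ($v = -4 - 125207 = -125211$)
$\frac{v}{W} = - \frac{125211}{-854784} = \left(-125211\right) \left(- \frac{1}{854784}\right) = \frac{41737}{284928}$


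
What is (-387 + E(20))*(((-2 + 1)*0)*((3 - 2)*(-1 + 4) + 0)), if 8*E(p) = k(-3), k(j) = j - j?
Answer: 0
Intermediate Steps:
k(j) = 0
E(p) = 0 (E(p) = (⅛)*0 = 0)
(-387 + E(20))*(((-2 + 1)*0)*((3 - 2)*(-1 + 4) + 0)) = (-387 + 0)*(((-2 + 1)*0)*((3 - 2)*(-1 + 4) + 0)) = -387*(-1*0)*(1*3 + 0) = -0*(3 + 0) = -0*3 = -387*0 = 0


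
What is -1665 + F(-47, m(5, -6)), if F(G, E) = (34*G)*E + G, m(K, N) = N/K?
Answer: 1028/5 ≈ 205.60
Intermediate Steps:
F(G, E) = G + 34*E*G (F(G, E) = 34*E*G + G = G + 34*E*G)
-1665 + F(-47, m(5, -6)) = -1665 - 47*(1 + 34*(-6/5)) = -1665 - 47*(1 - 204/5) = -1665 - 47*(-199/5) = -1665 + 9353/5 = 1028/5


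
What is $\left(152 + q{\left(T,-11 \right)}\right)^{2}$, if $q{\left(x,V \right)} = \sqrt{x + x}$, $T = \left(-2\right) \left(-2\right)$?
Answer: $23112 + 608 \sqrt{2} \approx 23972.0$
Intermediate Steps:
$T = 4$
$q{\left(x,V \right)} = \sqrt{2} \sqrt{x}$ ($q{\left(x,V \right)} = \sqrt{2 x} = \sqrt{2} \sqrt{x}$)
$\left(152 + q{\left(T,-11 \right)}\right)^{2} = \left(152 + \sqrt{2} \sqrt{4}\right)^{2} = \left(152 + \sqrt{2} \cdot 2\right)^{2} = \left(152 + 2 \sqrt{2}\right)^{2}$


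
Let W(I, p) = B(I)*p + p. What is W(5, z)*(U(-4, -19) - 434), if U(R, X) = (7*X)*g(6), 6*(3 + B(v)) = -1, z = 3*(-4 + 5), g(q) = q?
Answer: 8008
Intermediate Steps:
z = 3 (z = 3*1 = 3)
B(v) = -19/6 (B(v) = -3 + (⅙)*(-1) = -3 - ⅙ = -19/6)
U(R, X) = 42*X (U(R, X) = (7*X)*6 = 42*X)
W(I, p) = -13*p/6 (W(I, p) = -19*p/6 + p = -13*p/6)
W(5, z)*(U(-4, -19) - 434) = (-13/6*3)*(42*(-19) - 434) = -13*(-798 - 434)/2 = -13/2*(-1232) = 8008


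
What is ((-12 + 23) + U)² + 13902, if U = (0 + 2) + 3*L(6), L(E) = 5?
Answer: 14686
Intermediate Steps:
U = 17 (U = (0 + 2) + 3*5 = 2 + 15 = 17)
((-12 + 23) + U)² + 13902 = ((-12 + 23) + 17)² + 13902 = (11 + 17)² + 13902 = 28² + 13902 = 784 + 13902 = 14686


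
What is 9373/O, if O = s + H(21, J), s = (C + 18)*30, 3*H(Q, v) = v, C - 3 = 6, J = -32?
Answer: 28119/2398 ≈ 11.726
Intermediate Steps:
C = 9 (C = 3 + 6 = 9)
H(Q, v) = v/3
s = 810 (s = (9 + 18)*30 = 27*30 = 810)
O = 2398/3 (O = 810 + (⅓)*(-32) = 810 - 32/3 = 2398/3 ≈ 799.33)
9373/O = 9373/(2398/3) = 9373*(3/2398) = 28119/2398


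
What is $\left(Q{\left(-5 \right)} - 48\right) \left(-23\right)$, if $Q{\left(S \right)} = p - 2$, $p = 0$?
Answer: $1150$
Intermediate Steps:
$Q{\left(S \right)} = -2$ ($Q{\left(S \right)} = 0 - 2 = -2$)
$\left(Q{\left(-5 \right)} - 48\right) \left(-23\right) = \left(-2 - 48\right) \left(-23\right) = \left(-50\right) \left(-23\right) = 1150$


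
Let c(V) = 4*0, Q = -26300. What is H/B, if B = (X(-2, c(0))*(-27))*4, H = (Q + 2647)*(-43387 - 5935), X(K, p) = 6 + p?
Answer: -583306633/324 ≈ -1.8003e+6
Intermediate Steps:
c(V) = 0
H = 1166613266 (H = (-26300 + 2647)*(-43387 - 5935) = -23653*(-49322) = 1166613266)
B = -648 (B = ((6 + 0)*(-27))*4 = (6*(-27))*4 = -162*4 = -648)
H/B = 1166613266/(-648) = 1166613266*(-1/648) = -583306633/324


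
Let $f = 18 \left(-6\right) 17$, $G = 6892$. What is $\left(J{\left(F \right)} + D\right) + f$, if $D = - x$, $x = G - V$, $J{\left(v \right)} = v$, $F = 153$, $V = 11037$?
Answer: $2462$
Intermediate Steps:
$f = -1836$ ($f = \left(-108\right) 17 = -1836$)
$x = -4145$ ($x = 6892 - 11037 = -4145$)
$D = 4145$ ($D = \left(-1\right) \left(-4145\right) = 4145$)
$\left(J{\left(F \right)} + D\right) + f = \left(153 + 4145\right) - 1836 = 4298 - 1836 = 2462$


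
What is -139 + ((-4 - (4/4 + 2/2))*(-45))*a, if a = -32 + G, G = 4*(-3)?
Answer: -12019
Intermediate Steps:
G = -12
a = -44 (a = -32 - 12 = -44)
-139 + ((-4 - (4/4 + 2/2))*(-45))*a = -139 + ((-4 - (4/4 + 2/2))*(-45))*(-44) = -139 + ((-4 - (4*(¼) + 2*(½)))*(-45))*(-44) = -139 + ((-4 - (1 + 1))*(-45))*(-44) = -139 + ((-4 - 1*2)*(-45))*(-44) = -139 + ((-4 - 2)*(-45))*(-44) = -139 - 6*(-45)*(-44) = -139 + 270*(-44) = -139 - 11880 = -12019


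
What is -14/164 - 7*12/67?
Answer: -7357/5494 ≈ -1.3391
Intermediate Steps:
-14/164 - 7*12/67 = -14*1/164 - 84*1/67 = -7/82 - 84/67 = -7357/5494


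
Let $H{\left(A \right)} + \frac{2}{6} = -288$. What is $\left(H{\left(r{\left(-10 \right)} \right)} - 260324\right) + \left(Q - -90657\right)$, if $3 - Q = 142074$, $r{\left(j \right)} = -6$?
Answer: $- \frac{936079}{3} \approx -3.1203 \cdot 10^{5}$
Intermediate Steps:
$H{\left(A \right)} = - \frac{865}{3}$ ($H{\left(A \right)} = - \frac{1}{3} - 288 = - \frac{865}{3}$)
$Q = -142071$ ($Q = 3 - 142074 = -142071$)
$\left(H{\left(r{\left(-10 \right)} \right)} - 260324\right) + \left(Q - -90657\right) = \left(- \frac{865}{3} - 260324\right) - 51414 = - \frac{781837}{3} + \left(-142071 + 90657\right) = - \frac{781837}{3} - 51414 = - \frac{936079}{3}$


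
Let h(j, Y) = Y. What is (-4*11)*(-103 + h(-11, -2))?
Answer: 4620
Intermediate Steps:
(-4*11)*(-103 + h(-11, -2)) = (-4*11)*(-103 - 2) = -44*(-105) = 4620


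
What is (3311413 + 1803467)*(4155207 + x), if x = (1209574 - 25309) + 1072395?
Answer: 32795930280960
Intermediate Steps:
x = 2256660 (x = 1184265 + 1072395 = 2256660)
(3311413 + 1803467)*(4155207 + x) = (3311413 + 1803467)*(4155207 + 2256660) = 5114880*6411867 = 32795930280960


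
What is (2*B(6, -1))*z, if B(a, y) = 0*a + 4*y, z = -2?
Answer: 16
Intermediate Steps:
B(a, y) = 4*y (B(a, y) = 0 + 4*y = 4*y)
(2*B(6, -1))*z = (2*(4*(-1)))*(-2) = (2*(-4))*(-2) = -8*(-2) = 16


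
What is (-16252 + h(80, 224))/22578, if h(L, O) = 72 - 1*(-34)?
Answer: -2691/3763 ≈ -0.71512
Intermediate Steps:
h(L, O) = 106 (h(L, O) = 72 + 34 = 106)
(-16252 + h(80, 224))/22578 = (-16252 + 106)/22578 = -16146*1/22578 = -2691/3763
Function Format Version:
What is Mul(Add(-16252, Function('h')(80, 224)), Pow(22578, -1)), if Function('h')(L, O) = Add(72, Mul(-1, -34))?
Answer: Rational(-2691, 3763) ≈ -0.71512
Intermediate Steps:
Function('h')(L, O) = 106 (Function('h')(L, O) = Add(72, 34) = 106)
Mul(Add(-16252, Function('h')(80, 224)), Pow(22578, -1)) = Mul(Add(-16252, 106), Pow(22578, -1)) = Mul(-16146, Rational(1, 22578)) = Rational(-2691, 3763)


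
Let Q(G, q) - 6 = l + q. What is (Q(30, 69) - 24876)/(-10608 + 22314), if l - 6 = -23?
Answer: -12409/5853 ≈ -2.1201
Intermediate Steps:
l = -17 (l = 6 - 23 = -17)
Q(G, q) = -11 + q (Q(G, q) = 6 + (-17 + q) = -11 + q)
(Q(30, 69) - 24876)/(-10608 + 22314) = ((-11 + 69) - 24876)/(-10608 + 22314) = (58 - 24876)/11706 = -24818*1/11706 = -12409/5853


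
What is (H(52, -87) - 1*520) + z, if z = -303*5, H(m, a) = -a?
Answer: -1948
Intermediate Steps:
z = -1515
(H(52, -87) - 1*520) + z = (-1*(-87) - 1*520) - 1515 = (87 - 520) - 1515 = -433 - 1515 = -1948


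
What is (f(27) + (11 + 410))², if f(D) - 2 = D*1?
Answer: 202500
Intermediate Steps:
f(D) = 2 + D (f(D) = 2 + D*1 = 2 + D)
(f(27) + (11 + 410))² = ((2 + 27) + (11 + 410))² = (29 + 421)² = 450² = 202500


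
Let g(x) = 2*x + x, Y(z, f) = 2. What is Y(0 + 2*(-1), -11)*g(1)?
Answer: 6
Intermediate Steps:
g(x) = 3*x
Y(0 + 2*(-1), -11)*g(1) = 2*(3*1) = 2*3 = 6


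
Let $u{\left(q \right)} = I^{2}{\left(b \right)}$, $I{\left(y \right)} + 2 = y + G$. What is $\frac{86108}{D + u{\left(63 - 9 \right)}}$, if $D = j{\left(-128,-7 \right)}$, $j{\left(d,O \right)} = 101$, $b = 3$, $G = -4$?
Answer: $\frac{3914}{5} \approx 782.8$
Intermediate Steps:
$I{\left(y \right)} = -6 + y$ ($I{\left(y \right)} = -2 + \left(y - 4\right) = -2 + \left(-4 + y\right) = -6 + y$)
$D = 101$
$u{\left(q \right)} = 9$ ($u{\left(q \right)} = \left(-6 + 3\right)^{2} = \left(-3\right)^{2} = 9$)
$\frac{86108}{D + u{\left(63 - 9 \right)}} = \frac{86108}{101 + 9} = \frac{86108}{110} = 86108 \cdot \frac{1}{110} = \frac{3914}{5}$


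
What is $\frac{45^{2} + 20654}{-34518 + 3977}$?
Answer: $- \frac{22679}{30541} \approx -0.74258$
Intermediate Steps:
$\frac{45^{2} + 20654}{-34518 + 3977} = \frac{2025 + 20654}{-30541} = 22679 \left(- \frac{1}{30541}\right) = - \frac{22679}{30541}$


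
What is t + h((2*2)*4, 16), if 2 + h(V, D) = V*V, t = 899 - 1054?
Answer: 99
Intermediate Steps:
t = -155
h(V, D) = -2 + V² (h(V, D) = -2 + V*V = -2 + V²)
t + h((2*2)*4, 16) = -155 + (-2 + ((2*2)*4)²) = -155 + (-2 + (4*4)²) = -155 + (-2 + 16²) = -155 + (-2 + 256) = -155 + 254 = 99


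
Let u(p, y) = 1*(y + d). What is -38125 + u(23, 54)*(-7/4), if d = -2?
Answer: -38216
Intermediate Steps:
u(p, y) = -2 + y (u(p, y) = 1*(y - 2) = 1*(-2 + y) = -2 + y)
-38125 + u(23, 54)*(-7/4) = -38125 + (-2 + 54)*(-7/4) = -38125 + 52*(-7*1/4) = -38125 + 52*(-7/4) = -38125 - 91 = -38216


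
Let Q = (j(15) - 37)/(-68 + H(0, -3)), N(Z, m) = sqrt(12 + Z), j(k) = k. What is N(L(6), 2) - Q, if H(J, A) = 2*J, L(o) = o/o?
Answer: -11/34 + sqrt(13) ≈ 3.2820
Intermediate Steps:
L(o) = 1
Q = 11/34 (Q = (15 - 37)/(-68 + 2*0) = -22/(-68 + 0) = -22/(-68) = -22*(-1/68) = 11/34 ≈ 0.32353)
N(L(6), 2) - Q = sqrt(12 + 1) - 1*11/34 = sqrt(13) - 11/34 = -11/34 + sqrt(13)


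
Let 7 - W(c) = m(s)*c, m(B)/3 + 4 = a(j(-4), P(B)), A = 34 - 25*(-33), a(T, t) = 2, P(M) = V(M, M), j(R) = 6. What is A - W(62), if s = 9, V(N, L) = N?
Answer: 480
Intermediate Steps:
P(M) = M
A = 859 (A = 34 + 825 = 859)
m(B) = -6 (m(B) = -12 + 3*2 = -12 + 6 = -6)
W(c) = 7 + 6*c (W(c) = 7 - (-6)*c = 7 + 6*c)
A - W(62) = 859 - (7 + 6*62) = 859 - (7 + 372) = 859 - 1*379 = 859 - 379 = 480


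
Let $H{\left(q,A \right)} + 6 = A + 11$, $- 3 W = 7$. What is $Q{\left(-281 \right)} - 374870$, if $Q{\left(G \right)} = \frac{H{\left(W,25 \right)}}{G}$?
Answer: $- \frac{105338500}{281} \approx -3.7487 \cdot 10^{5}$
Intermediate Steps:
$W = - \frac{7}{3}$ ($W = \left(- \frac{1}{3}\right) 7 = - \frac{7}{3} \approx -2.3333$)
$H{\left(q,A \right)} = 5 + A$ ($H{\left(q,A \right)} = -6 + \left(A + 11\right) = -6 + \left(11 + A\right) = 5 + A$)
$Q{\left(G \right)} = \frac{30}{G}$ ($Q{\left(G \right)} = \frac{5 + 25}{G} = \frac{30}{G}$)
$Q{\left(-281 \right)} - 374870 = \frac{30}{-281} - 374870 = 30 \left(- \frac{1}{281}\right) - 374870 = - \frac{30}{281} - 374870 = - \frac{105338500}{281}$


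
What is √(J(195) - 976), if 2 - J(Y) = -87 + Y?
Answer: I*√1082 ≈ 32.894*I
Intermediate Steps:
J(Y) = 89 - Y (J(Y) = 2 - (-87 + Y) = 2 + (87 - Y) = 89 - Y)
√(J(195) - 976) = √((89 - 1*195) - 976) = √((89 - 195) - 976) = √(-106 - 976) = √(-1082) = I*√1082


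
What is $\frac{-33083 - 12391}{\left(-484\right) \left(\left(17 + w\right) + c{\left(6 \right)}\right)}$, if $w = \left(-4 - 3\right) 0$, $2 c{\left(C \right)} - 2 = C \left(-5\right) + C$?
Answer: $\frac{689}{44} \approx 15.659$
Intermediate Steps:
$c{\left(C \right)} = 1 - 2 C$ ($c{\left(C \right)} = 1 + \frac{C \left(-5\right) + C}{2} = 1 + \frac{- 5 C + C}{2} = 1 + \frac{\left(-4\right) C}{2} = 1 - 2 C$)
$w = 0$ ($w = \left(-7\right) 0 = 0$)
$\frac{-33083 - 12391}{\left(-484\right) \left(\left(17 + w\right) + c{\left(6 \right)}\right)} = \frac{-33083 - 12391}{\left(-484\right) \left(\left(17 + 0\right) + \left(1 - 12\right)\right)} = \frac{-33083 - 12391}{\left(-484\right) \left(17 + \left(1 - 12\right)\right)} = - \frac{45474}{\left(-484\right) \left(17 - 11\right)} = - \frac{45474}{\left(-484\right) 6} = - \frac{45474}{-2904} = \left(-45474\right) \left(- \frac{1}{2904}\right) = \frac{689}{44}$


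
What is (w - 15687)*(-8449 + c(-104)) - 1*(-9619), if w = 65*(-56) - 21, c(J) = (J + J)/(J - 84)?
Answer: 7682594841/47 ≈ 1.6346e+8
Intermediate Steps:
c(J) = 2*J/(-84 + J) (c(J) = (2*J)/(-84 + J) = 2*J/(-84 + J))
w = -3661 (w = -3640 - 21 = -3661)
(w - 15687)*(-8449 + c(-104)) - 1*(-9619) = (-3661 - 15687)*(-8449 + 2*(-104)/(-84 - 104)) - 1*(-9619) = -19348*(-8449 + 2*(-104)/(-188)) + 9619 = -19348*(-8449 + 2*(-104)*(-1/188)) + 9619 = -19348*(-8449 + 52/47) + 9619 = -19348*(-397051/47) + 9619 = 7682142748/47 + 9619 = 7682594841/47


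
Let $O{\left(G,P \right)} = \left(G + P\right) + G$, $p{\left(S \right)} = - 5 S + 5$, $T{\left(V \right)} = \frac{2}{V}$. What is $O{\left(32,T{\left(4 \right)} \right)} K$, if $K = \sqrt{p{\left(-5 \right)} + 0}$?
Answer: $\frac{129 \sqrt{30}}{2} \approx 353.28$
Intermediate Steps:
$p{\left(S \right)} = 5 - 5 S$
$O{\left(G,P \right)} = P + 2 G$
$K = \sqrt{30}$ ($K = \sqrt{\left(5 - -25\right) + 0} = \sqrt{\left(5 + 25\right) + 0} = \sqrt{30 + 0} = \sqrt{30} \approx 5.4772$)
$O{\left(32,T{\left(4 \right)} \right)} K = \left(\frac{2}{4} + 2 \cdot 32\right) \sqrt{30} = \left(2 \cdot \frac{1}{4} + 64\right) \sqrt{30} = \left(\frac{1}{2} + 64\right) \sqrt{30} = \frac{129 \sqrt{30}}{2}$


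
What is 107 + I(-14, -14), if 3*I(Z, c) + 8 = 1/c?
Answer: 4381/42 ≈ 104.31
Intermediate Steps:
I(Z, c) = -8/3 + 1/(3*c)
107 + I(-14, -14) = 107 + (1/3)*(1 - 8*(-14))/(-14) = 107 + (1/3)*(-1/14)*(1 + 112) = 107 + (1/3)*(-1/14)*113 = 107 - 113/42 = 4381/42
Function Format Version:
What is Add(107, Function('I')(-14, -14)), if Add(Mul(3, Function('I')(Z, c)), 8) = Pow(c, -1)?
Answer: Rational(4381, 42) ≈ 104.31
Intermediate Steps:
Function('I')(Z, c) = Add(Rational(-8, 3), Mul(Rational(1, 3), Pow(c, -1)))
Add(107, Function('I')(-14, -14)) = Add(107, Mul(Rational(1, 3), Pow(-14, -1), Add(1, Mul(-8, -14)))) = Add(107, Mul(Rational(1, 3), Rational(-1, 14), Add(1, 112))) = Add(107, Mul(Rational(1, 3), Rational(-1, 14), 113)) = Add(107, Rational(-113, 42)) = Rational(4381, 42)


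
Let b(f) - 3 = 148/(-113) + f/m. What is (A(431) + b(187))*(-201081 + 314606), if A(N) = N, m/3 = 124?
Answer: 2067256078975/42036 ≈ 4.9178e+7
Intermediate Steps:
m = 372 (m = 3*124 = 372)
b(f) = 191/113 + f/372 (b(f) = 3 + (148/(-113) + f/372) = 3 + (148*(-1/113) + f*(1/372)) = 3 + (-148/113 + f/372) = 191/113 + f/372)
(A(431) + b(187))*(-201081 + 314606) = (431 + (191/113 + (1/372)*187))*(-201081 + 314606) = (431 + (191/113 + 187/372))*113525 = (431 + 92183/42036)*113525 = (18209699/42036)*113525 = 2067256078975/42036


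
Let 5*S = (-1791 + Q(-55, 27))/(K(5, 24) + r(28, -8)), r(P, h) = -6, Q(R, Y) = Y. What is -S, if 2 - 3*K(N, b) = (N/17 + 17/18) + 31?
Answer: -1619352/73805 ≈ -21.941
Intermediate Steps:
K(N, b) = -539/54 - N/51 (K(N, b) = ⅔ - ((N/17 + 17/18) + 31)/3 = ⅔ - ((17/18 + N/17) + 31)/3 = ⅔ - (575/18 + N/17)/3 = ⅔ + (-575/54 - N/51) = -539/54 - N/51)
S = 1619352/73805 (S = ((-1791 + 27)/((-539/54 - 1/51*5) - 6))/5 = (-1764/((-539/54 - 5/51) - 6))/5 = (-1764/(-9253/918 - 6))/5 = (-1764/(-14761/918))/5 = (-1764*(-918/14761))/5 = (⅕)*(1619352/14761) = 1619352/73805 ≈ 21.941)
-S = -1*1619352/73805 = -1619352/73805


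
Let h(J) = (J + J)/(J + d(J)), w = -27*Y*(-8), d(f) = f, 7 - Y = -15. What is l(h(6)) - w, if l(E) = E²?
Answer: -4751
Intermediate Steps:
Y = 22 (Y = 7 - 1*(-15) = 7 + 15 = 22)
w = 4752 (w = -27*22*(-8) = -594*(-8) = 4752)
h(J) = 1 (h(J) = (J + J)/(J + J) = (2*J)/((2*J)) = (2*J)*(1/(2*J)) = 1)
l(h(6)) - w = 1² - 1*4752 = 1 - 4752 = -4751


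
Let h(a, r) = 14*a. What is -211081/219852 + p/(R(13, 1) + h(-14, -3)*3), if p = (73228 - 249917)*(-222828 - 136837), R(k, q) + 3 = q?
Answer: -1397134171555841/12971268 ≈ -1.0771e+8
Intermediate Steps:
R(k, q) = -3 + q
p = 63548849185 (p = -176689*(-359665) = 63548849185)
-211081/219852 + p/(R(13, 1) + h(-14, -3)*3) = -211081/219852 + 63548849185/((-3 + 1) + (14*(-14))*3) = -211081*1/219852 + 63548849185/(-2 - 196*3) = -211081/219852 + 63548849185/(-2 - 588) = -211081/219852 + 63548849185/(-590) = -211081/219852 + 63548849185*(-1/590) = -211081/219852 - 12709769837/118 = -1397134171555841/12971268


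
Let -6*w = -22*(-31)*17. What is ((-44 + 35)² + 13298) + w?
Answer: 34340/3 ≈ 11447.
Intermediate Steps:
w = -5797/3 (w = -(-22*(-31))*17/6 = -341*17/3 = -⅙*11594 = -5797/3 ≈ -1932.3)
((-44 + 35)² + 13298) + w = ((-44 + 35)² + 13298) - 5797/3 = ((-9)² + 13298) - 5797/3 = (81 + 13298) - 5797/3 = 13379 - 5797/3 = 34340/3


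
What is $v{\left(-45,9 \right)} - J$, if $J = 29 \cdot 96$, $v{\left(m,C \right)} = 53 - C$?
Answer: $-2740$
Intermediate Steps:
$J = 2784$
$v{\left(-45,9 \right)} - J = \left(53 - 9\right) - 2784 = 44 - 2784 = -2740$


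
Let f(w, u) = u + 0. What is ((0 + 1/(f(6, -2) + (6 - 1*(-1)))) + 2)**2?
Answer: 121/25 ≈ 4.8400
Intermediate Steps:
f(w, u) = u
((0 + 1/(f(6, -2) + (6 - 1*(-1)))) + 2)**2 = ((0 + 1/(-2 + (6 - 1*(-1)))) + 2)**2 = ((0 + 1/(-2 + (6 + 1))) + 2)**2 = ((0 + 1/(-2 + 7)) + 2)**2 = ((0 + 1/5) + 2)**2 = (1/5 + 2)**2 = (11/5)**2 = 121/25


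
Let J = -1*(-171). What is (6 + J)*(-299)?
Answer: -52923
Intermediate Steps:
J = 171
(6 + J)*(-299) = (6 + 171)*(-299) = 177*(-299) = -52923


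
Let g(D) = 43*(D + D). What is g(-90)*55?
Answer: -425700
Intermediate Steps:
g(D) = 86*D (g(D) = 43*(2*D) = 86*D)
g(-90)*55 = (86*(-90))*55 = -7740*55 = -425700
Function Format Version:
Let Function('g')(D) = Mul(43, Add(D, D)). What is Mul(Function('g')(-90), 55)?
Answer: -425700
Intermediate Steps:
Function('g')(D) = Mul(86, D) (Function('g')(D) = Mul(43, Mul(2, D)) = Mul(86, D))
Mul(Function('g')(-90), 55) = Mul(Mul(86, -90), 55) = Mul(-7740, 55) = -425700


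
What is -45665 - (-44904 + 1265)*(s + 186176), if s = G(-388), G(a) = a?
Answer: 8107556867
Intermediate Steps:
s = -388
-45665 - (-44904 + 1265)*(s + 186176) = -45665 - (-44904 + 1265)*(-388 + 186176) = -45665 - (-43639)*185788 = -45665 - 1*(-8107602532) = -45665 + 8107602532 = 8107556867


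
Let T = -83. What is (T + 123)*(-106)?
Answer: -4240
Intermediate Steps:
(T + 123)*(-106) = (-83 + 123)*(-106) = 40*(-106) = -4240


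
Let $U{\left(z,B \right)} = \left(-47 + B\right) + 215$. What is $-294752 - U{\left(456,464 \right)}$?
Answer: $-295384$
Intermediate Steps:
$U{\left(z,B \right)} = 168 + B$
$-294752 - U{\left(456,464 \right)} = -294752 - \left(168 + 464\right) = -294752 - 632 = -295384$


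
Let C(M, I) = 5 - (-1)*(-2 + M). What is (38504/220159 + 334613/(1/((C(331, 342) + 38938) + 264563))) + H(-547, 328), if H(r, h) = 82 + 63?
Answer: 22382936095457504/220159 ≈ 1.0167e+11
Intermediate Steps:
C(M, I) = 3 + M (C(M, I) = 5 - (2 - M) = 5 + (-2 + M) = 3 + M)
H(r, h) = 145
(38504/220159 + 334613/(1/((C(331, 342) + 38938) + 264563))) + H(-547, 328) = (38504/220159 + 334613/(1/(((3 + 331) + 38938) + 264563))) + 145 = (38504*(1/220159) + 334613/(1/((334 + 38938) + 264563))) + 145 = (38504/220159 + 334613/(1/(39272 + 264563))) + 145 = (38504/220159 + 334613/(1/303835)) + 145 = (38504/220159 + 334613*303835) + 145 = (38504/220159 + 101667140855) + 145 = 22382936063534449/220159 + 145 = 22382936095457504/220159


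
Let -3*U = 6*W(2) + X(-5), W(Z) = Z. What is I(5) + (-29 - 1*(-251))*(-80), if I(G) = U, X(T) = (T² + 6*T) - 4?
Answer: -17761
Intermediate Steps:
X(T) = -4 + T² + 6*T
U = -1 (U = -(6*2 + (-4 + (-5)² + 6*(-5)))/3 = -(12 + (-4 + 25 - 30))/3 = -(12 - 9)/3 = -⅓*3 = -1)
I(G) = -1
I(5) + (-29 - 1*(-251))*(-80) = -1 + (-29 - 1*(-251))*(-80) = -1 + (-29 + 251)*(-80) = -1 + 222*(-80) = -1 - 17760 = -17761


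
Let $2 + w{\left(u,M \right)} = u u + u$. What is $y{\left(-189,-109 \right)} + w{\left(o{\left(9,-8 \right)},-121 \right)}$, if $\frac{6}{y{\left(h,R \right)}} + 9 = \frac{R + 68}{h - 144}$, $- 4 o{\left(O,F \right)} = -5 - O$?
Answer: $\frac{38647}{2956} \approx 13.074$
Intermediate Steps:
$o{\left(O,F \right)} = \frac{5}{4} + \frac{O}{4}$ ($o{\left(O,F \right)} = - \frac{-5 - O}{4} = \frac{5}{4} + \frac{O}{4}$)
$y{\left(h,R \right)} = \frac{6}{-9 + \frac{68 + R}{-144 + h}}$ ($y{\left(h,R \right)} = \frac{6}{-9 + \frac{R + 68}{h - 144}} = \frac{6}{-9 + \frac{68 + R}{-144 + h}}$)
$w{\left(u,M \right)} = -2 + u + u^{2}$ ($w{\left(u,M \right)} = -2 + \left(u u + u\right) = -2 + \left(u^{2} + u\right) = -2 + \left(u + u^{2}\right) = -2 + u + u^{2}$)
$y{\left(-189,-109 \right)} + w{\left(o{\left(9,-8 \right)},-121 \right)} = \frac{6 \left(-144 - 189\right)}{1364 - 109 - -1701} + \left(-2 + \left(\frac{5}{4} + \frac{1}{4} \cdot 9\right) + \left(\frac{5}{4} + \frac{1}{4} \cdot 9\right)^{2}\right) = 6 \frac{1}{1364 - 109 + 1701} \left(-333\right) + \left(-2 + \left(\frac{5}{4} + \frac{9}{4}\right) + \left(\frac{5}{4} + \frac{9}{4}\right)^{2}\right) = 6 \cdot \frac{1}{2956} \left(-333\right) + \left(-2 + \frac{7}{2} + \left(\frac{7}{2}\right)^{2}\right) = 6 \cdot \frac{1}{2956} \left(-333\right) + \left(-2 + \frac{7}{2} + \frac{49}{4}\right) = - \frac{999}{1478} + \frac{55}{4} = \frac{38647}{2956}$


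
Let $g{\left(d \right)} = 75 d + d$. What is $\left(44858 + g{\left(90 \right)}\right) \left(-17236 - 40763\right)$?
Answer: $-2998432302$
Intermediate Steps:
$g{\left(d \right)} = 76 d$
$\left(44858 + g{\left(90 \right)}\right) \left(-17236 - 40763\right) = \left(44858 + 76 \cdot 90\right) \left(-17236 - 40763\right) = \left(44858 + 6840\right) \left(-17236 - 40763\right) = 51698 \left(-57999\right) = -2998432302$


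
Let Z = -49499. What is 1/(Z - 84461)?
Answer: -1/133960 ≈ -7.4649e-6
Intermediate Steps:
1/(Z - 84461) = 1/(-49499 - 84461) = 1/(-133960) = -1/133960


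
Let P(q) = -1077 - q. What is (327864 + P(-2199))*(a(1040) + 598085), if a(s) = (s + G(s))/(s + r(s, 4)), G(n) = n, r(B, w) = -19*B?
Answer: 196761555256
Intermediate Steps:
a(s) = -1/9 (a(s) = (s + s)/(s - 19*s) = (2*s)/((-18*s)) = (2*s)*(-1/(18*s)) = -1/9)
(327864 + P(-2199))*(a(1040) + 598085) = (327864 + (-1077 - 1*(-2199)))*(-1/9 + 598085) = (327864 + (-1077 + 2199))*(5382764/9) = (327864 + 1122)*(5382764/9) = 328986*(5382764/9) = 196761555256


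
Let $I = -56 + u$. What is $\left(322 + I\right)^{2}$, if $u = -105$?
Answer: $25921$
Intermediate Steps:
$I = -161$ ($I = -56 - 105 = -161$)
$\left(322 + I\right)^{2} = \left(322 - 161\right)^{2} = 161^{2} = 25921$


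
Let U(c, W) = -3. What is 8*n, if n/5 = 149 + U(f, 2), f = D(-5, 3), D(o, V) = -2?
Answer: 5840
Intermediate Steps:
f = -2
n = 730 (n = 5*(149 - 3) = 5*146 = 730)
8*n = 8*730 = 5840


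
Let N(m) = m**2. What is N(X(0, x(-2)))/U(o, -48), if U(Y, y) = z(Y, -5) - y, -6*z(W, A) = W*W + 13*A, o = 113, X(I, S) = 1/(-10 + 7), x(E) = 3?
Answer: -1/18624 ≈ -5.3694e-5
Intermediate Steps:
X(I, S) = -1/3 (X(I, S) = 1/(-3) = -1/3)
z(W, A) = -13*A/6 - W**2/6 (z(W, A) = -(W*W + 13*A)/6 = -(W**2 + 13*A)/6 = -13*A/6 - W**2/6)
U(Y, y) = 65/6 - y - Y**2/6 (U(Y, y) = (-13/6*(-5) - Y**2/6) - y = (65/6 - Y**2/6) - y = 65/6 - y - Y**2/6)
N(X(0, x(-2)))/U(o, -48) = (-1/3)**2/(65/6 - 1*(-48) - 1/6*113**2) = 1/(9*(65/6 + 48 - 1/6*12769)) = 1/(9*(65/6 + 48 - 12769/6)) = 1/(9*(-6208/3)) = (1/9)*(-3/6208) = -1/18624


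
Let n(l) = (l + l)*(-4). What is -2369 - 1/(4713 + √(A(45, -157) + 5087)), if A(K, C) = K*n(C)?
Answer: -52475159891/22150762 + √61607/22150762 ≈ -2369.0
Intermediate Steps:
n(l) = -8*l (n(l) = (2*l)*(-4) = -8*l)
A(K, C) = -8*C*K (A(K, C) = K*(-8*C) = -8*C*K)
-2369 - 1/(4713 + √(A(45, -157) + 5087)) = -2369 - 1/(4713 + √(-8*(-157)*45 + 5087)) = -2369 - 1/(4713 + √(56520 + 5087)) = -2369 - 1/(4713 + √61607)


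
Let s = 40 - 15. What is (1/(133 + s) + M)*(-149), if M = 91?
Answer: -2142471/158 ≈ -13560.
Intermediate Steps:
s = 25
(1/(133 + s) + M)*(-149) = (1/(133 + 25) + 91)*(-149) = (1/158 + 91)*(-149) = (14379/158)*(-149) = -2142471/158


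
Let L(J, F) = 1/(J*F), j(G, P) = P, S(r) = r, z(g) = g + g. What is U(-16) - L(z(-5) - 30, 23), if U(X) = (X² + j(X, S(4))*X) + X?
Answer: 161921/920 ≈ 176.00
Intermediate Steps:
z(g) = 2*g
L(J, F) = 1/(F*J)
U(X) = X² + 5*X (U(X) = (X² + 4*X) + X = X² + 5*X)
U(-16) - L(z(-5) - 30, 23) = -16*(5 - 16) - 1/(23*(2*(-5) - 30)) = -16*(-11) - 1/(23*(-10 - 30)) = 176 - 1/(23*(-40)) = 176 - (-1)/(23*40) = 176 - 1*(-1/920) = 176 + 1/920 = 161921/920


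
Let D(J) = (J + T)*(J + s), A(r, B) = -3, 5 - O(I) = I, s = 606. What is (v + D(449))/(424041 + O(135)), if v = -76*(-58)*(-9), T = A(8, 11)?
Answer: 430858/423911 ≈ 1.0164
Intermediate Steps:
O(I) = 5 - I
T = -3
v = -39672 (v = 4408*(-9) = -39672)
D(J) = (-3 + J)*(606 + J) (D(J) = (J - 3)*(J + 606) = (-3 + J)*(606 + J))
(v + D(449))/(424041 + O(135)) = (-39672 + (-1818 + 449**2 + 603*449))/(424041 + (5 - 1*135)) = (-39672 + (-1818 + 201601 + 270747))/(424041 + (5 - 135)) = (-39672 + 470530)/(424041 - 130) = 430858/423911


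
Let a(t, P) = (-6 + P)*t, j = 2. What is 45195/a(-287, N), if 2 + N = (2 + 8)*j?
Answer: -15065/1148 ≈ -13.123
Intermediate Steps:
N = 18 (N = -2 + (2 + 8)*2 = -2 + 10*2 = -2 + 20 = 18)
a(t, P) = t*(-6 + P)
45195/a(-287, N) = 45195/((-287*(-6 + 18))) = 45195/((-287*12)) = 45195/(-3444) = 45195*(-1/3444) = -15065/1148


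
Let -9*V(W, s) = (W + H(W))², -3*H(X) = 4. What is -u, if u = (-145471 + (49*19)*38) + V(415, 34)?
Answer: 10457614/81 ≈ 1.2911e+5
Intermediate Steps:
H(X) = -4/3 (H(X) = -⅓*4 = -4/3)
V(W, s) = -(-4/3 + W)²/9 (V(W, s) = -(W - 4/3)²/9 = -(-4/3 + W)²/9)
u = -10457614/81 (u = (-145471 + (49*19)*38) - (-4 + 3*415)²/81 = (-145471 + 931*38) - (-4 + 1245)²/81 = (-145471 + 35378) - 1/81*1241² = -110093 - 1/81*1540081 = -110093 - 1540081/81 = -10457614/81 ≈ -1.2911e+5)
-u = -1*(-10457614/81) = 10457614/81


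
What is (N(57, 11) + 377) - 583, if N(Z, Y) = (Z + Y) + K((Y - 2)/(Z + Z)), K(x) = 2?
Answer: -136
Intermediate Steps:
N(Z, Y) = 2 + Y + Z (N(Z, Y) = (Z + Y) + 2 = (Y + Z) + 2 = 2 + Y + Z)
(N(57, 11) + 377) - 583 = ((2 + 11 + 57) + 377) - 583 = (70 + 377) - 583 = 447 - 583 = -136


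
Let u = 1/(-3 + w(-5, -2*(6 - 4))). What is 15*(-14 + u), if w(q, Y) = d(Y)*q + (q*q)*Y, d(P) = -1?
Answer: -20595/98 ≈ -210.15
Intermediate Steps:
w(q, Y) = -q + Y*q² (w(q, Y) = -q + (q*q)*Y = -q + q²*Y = -q + Y*q²)
u = -1/98 (u = 1/(-3 - 5*(-1 - 2*(6 - 4)*(-5))) = 1/(-3 - 5*(-1 - 2*2*(-5))) = 1/(-3 - 5*(-1 - 4*(-5))) = 1/(-3 - 5*(-1 + 20)) = 1/(-3 - 5*19) = 1/(-3 - 95) = 1/(-98) = -1/98 ≈ -0.010204)
15*(-14 + u) = 15*(-14 - 1/98) = 15*(-1373/98) = -20595/98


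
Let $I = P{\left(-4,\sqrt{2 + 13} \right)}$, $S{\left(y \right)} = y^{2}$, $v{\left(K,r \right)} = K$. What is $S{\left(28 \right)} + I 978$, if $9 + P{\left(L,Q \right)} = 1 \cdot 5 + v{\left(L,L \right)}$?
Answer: $-7040$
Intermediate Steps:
$P{\left(L,Q \right)} = -4 + L$ ($P{\left(L,Q \right)} = -9 + \left(1 \cdot 5 + L\right) = -9 + \left(5 + L\right) = -4 + L$)
$I = -8$ ($I = -4 - 4 = -8$)
$S{\left(28 \right)} + I 978 = 28^{2} - 7824 = 784 - 7824 = -7040$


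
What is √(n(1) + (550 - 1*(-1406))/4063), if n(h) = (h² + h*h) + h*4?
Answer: 3*√11888338/4063 ≈ 2.5459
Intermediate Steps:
n(h) = 2*h² + 4*h (n(h) = (h² + h²) + 4*h = 2*h² + 4*h)
√(n(1) + (550 - 1*(-1406))/4063) = √(2*1*(2 + 1) + (550 - 1*(-1406))/4063) = √(2*1*3 + (550 + 1406)*(1/4063)) = √(6 + 1956*(1/4063)) = √(6 + 1956/4063) = √(26334/4063) = 3*√11888338/4063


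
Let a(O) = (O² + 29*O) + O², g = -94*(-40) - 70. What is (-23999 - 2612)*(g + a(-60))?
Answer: -243490650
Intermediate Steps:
g = 3690 (g = 3760 - 70 = 3690)
a(O) = 2*O² + 29*O
(-23999 - 2612)*(g + a(-60)) = (-23999 - 2612)*(3690 - 60*(29 + 2*(-60))) = -26611*(3690 - 60*(29 - 120)) = -26611*(3690 - 60*(-91)) = -26611*(3690 + 5460) = -26611*9150 = -243490650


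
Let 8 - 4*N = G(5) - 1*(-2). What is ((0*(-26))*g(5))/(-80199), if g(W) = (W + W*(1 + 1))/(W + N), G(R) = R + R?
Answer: 0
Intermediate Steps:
G(R) = 2*R
N = -1 (N = 2 - (2*5 - 1*(-2))/4 = 2 - (10 + 2)/4 = 2 - 1/4*12 = 2 - 3 = -1)
g(W) = 3*W/(-1 + W) (g(W) = (W + W*(1 + 1))/(W - 1) = (W + W*2)/(-1 + W) = (W + 2*W)/(-1 + W) = (3*W)/(-1 + W) = 3*W/(-1 + W))
((0*(-26))*g(5))/(-80199) = ((0*(-26))*(3*5/(-1 + 5)))/(-80199) = (0*(3*5/4))*(-1/80199) = (0*(3*5*(1/4)))*(-1/80199) = (0*(15/4))*(-1/80199) = 0*(-1/80199) = 0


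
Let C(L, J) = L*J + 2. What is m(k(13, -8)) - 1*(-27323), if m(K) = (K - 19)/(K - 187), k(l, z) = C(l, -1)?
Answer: 901664/33 ≈ 27323.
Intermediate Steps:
C(L, J) = 2 + J*L (C(L, J) = J*L + 2 = 2 + J*L)
k(l, z) = 2 - l
m(K) = (-19 + K)/(-187 + K)
m(k(13, -8)) - 1*(-27323) = (-19 + (2 - 1*13))/(-187 + (2 - 1*13)) - 1*(-27323) = (-19 + (2 - 13))/(-187 + (2 - 13)) + 27323 = (-19 - 11)/(-187 - 11) + 27323 = -30/(-198) + 27323 = -1/198*(-30) + 27323 = 5/33 + 27323 = 901664/33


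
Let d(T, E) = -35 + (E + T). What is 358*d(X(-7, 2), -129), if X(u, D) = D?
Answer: -57996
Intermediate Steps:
d(T, E) = -35 + E + T
358*d(X(-7, 2), -129) = 358*(-35 - 129 + 2) = 358*(-162) = -57996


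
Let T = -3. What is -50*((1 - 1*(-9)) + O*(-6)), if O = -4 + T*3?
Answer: -4400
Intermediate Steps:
O = -13 (O = -4 - 3*3 = -4 - 9 = -13)
-50*((1 - 1*(-9)) + O*(-6)) = -50*((1 - 1*(-9)) - 13*(-6)) = -50*((1 + 9) + 78) = -50*(10 + 78) = -50*88 = -4400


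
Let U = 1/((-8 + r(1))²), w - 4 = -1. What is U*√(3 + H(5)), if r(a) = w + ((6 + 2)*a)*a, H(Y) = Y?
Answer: 2*√2/9 ≈ 0.31427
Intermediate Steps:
w = 3 (w = 4 - 1 = 3)
r(a) = 3 + 8*a² (r(a) = 3 + ((6 + 2)*a)*a = 3 + (8*a)*a = 3 + 8*a²)
U = ⅑ (U = 1/((-8 + (3 + 8*1²))²) = 1/((-8 + (3 + 8*1))²) = 1/((-8 + (3 + 8))²) = 1/((-8 + 11)²) = 1/(3²) = 1/9 = ⅑ ≈ 0.11111)
U*√(3 + H(5)) = √(3 + 5)/9 = √8/9 = (2*√2)/9 = 2*√2/9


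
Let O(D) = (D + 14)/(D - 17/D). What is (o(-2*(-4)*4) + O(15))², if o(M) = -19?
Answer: 12369289/43264 ≈ 285.90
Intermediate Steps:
O(D) = (14 + D)/(D - 17/D)
(o(-2*(-4)*4) + O(15))² = (-19 + 15*(14 + 15)/(-17 + 15²))² = (-19 + 15*29/(-17 + 225))² = (-19 + 15*29/208)² = (-19 + 15*(1/208)*29)² = (-19 + 435/208)² = (-3517/208)² = 12369289/43264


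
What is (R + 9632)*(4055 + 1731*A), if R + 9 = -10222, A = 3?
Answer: -5539552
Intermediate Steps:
R = -10231 (R = -9 - 10222 = -10231)
(R + 9632)*(4055 + 1731*A) = (-10231 + 9632)*(4055 + 1731*3) = -599*(4055 + 5193) = -599*9248 = -5539552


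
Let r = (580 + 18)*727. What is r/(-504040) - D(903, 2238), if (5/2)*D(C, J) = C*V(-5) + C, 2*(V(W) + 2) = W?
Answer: 318386311/252020 ≈ 1263.3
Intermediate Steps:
V(W) = -2 + W/2
D(C, J) = -7*C/5 (D(C, J) = 2*(C*(-2 + (½)*(-5)) + C)/5 = 2*(C*(-2 - 5/2) + C)/5 = 2*(C*(-9/2) + C)/5 = 2*(-9*C/2 + C)/5 = 2*(-7*C/2)/5 = -7*C/5)
r = 434746 (r = 598*727 = 434746)
r/(-504040) - D(903, 2238) = 434746/(-504040) - (-7)*903/5 = 434746*(-1/504040) - 1*(-6321/5) = -217373/252020 + 6321/5 = 318386311/252020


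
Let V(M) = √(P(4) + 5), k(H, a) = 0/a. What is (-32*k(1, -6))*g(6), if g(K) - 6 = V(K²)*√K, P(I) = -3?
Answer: 0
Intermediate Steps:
k(H, a) = 0
V(M) = √2 (V(M) = √(-3 + 5) = √2)
g(K) = 6 + √2*√K
(-32*k(1, -6))*g(6) = (-32*0)*(6 + √2*√6) = 0*(6 + 2*√3) = 0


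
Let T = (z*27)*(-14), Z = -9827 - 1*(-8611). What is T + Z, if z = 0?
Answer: -1216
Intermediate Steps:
Z = -1216 (Z = -9827 + 8611 = -1216)
T = 0 (T = (0*27)*(-14) = 0*(-14) = 0)
T + Z = 0 - 1216 = -1216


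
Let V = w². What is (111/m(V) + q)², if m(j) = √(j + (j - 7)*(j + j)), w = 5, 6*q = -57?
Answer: 10357/100 - 57*√37/5 ≈ 34.227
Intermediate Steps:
q = -19/2 (q = (⅙)*(-57) = -19/2 ≈ -9.5000)
V = 25 (V = 5² = 25)
m(j) = √(j + 2*j*(-7 + j)) (m(j) = √(j + (-7 + j)*(2*j)) = √(j + 2*j*(-7 + j)))
(111/m(V) + q)² = (111/(√(25*(-13 + 2*25))) - 19/2)² = (111/(√(25*(-13 + 50))) - 19/2)² = (111/(√(25*37)) - 19/2)² = (111/(√925) - 19/2)² = (111/((5*√37)) - 19/2)² = (111*(√37/185) - 19/2)² = (3*√37/5 - 19/2)² = (-19/2 + 3*√37/5)²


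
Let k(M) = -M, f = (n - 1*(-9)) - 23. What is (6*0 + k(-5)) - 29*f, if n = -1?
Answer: 440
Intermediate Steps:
f = -15 (f = (-1 - 1*(-9)) - 23 = (-1 + 9) - 23 = 8 - 23 = -15)
(6*0 + k(-5)) - 29*f = (6*0 - 1*(-5)) - 29*(-15) = (0 + 5) + 435 = 5 + 435 = 440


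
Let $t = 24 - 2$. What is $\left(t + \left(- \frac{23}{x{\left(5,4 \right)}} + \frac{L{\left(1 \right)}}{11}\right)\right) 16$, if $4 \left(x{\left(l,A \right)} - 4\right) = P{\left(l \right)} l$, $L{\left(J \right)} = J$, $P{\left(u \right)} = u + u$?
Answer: $\frac{10928}{33} \approx 331.15$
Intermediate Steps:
$P{\left(u \right)} = 2 u$
$x{\left(l,A \right)} = 4 + \frac{l^{2}}{2}$ ($x{\left(l,A \right)} = 4 + \frac{2 l l}{4} = 4 + \frac{2 l^{2}}{4} = 4 + \frac{l^{2}}{2}$)
$t = 22$ ($t = 24 - 2 = 22$)
$\left(t + \left(- \frac{23}{x{\left(5,4 \right)}} + \frac{L{\left(1 \right)}}{11}\right)\right) 16 = \left(22 + \left(- \frac{23}{4 + \frac{5^{2}}{2}} + 1 \cdot \frac{1}{11}\right)\right) 16 = \left(22 + \left(- \frac{23}{4 + \frac{1}{2} \cdot 25} + 1 \cdot \frac{1}{11}\right)\right) 16 = \left(22 + \left(- \frac{23}{4 + \frac{25}{2}} + \frac{1}{11}\right)\right) 16 = \left(22 + \left(- \frac{23}{\frac{33}{2}} + \frac{1}{11}\right)\right) 16 = \left(22 + \left(\left(-23\right) \frac{2}{33} + \frac{1}{11}\right)\right) 16 = \left(22 + \left(- \frac{46}{33} + \frac{1}{11}\right)\right) 16 = \left(22 - \frac{43}{33}\right) 16 = \frac{683}{33} \cdot 16 = \frac{10928}{33}$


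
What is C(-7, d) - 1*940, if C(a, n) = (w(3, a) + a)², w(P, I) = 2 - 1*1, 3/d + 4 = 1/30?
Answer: -904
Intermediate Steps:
d = -90/119 (d = 3/(-4 + 1/30) = 3/(-119/30) = 3*(-30/119) = -90/119 ≈ -0.75630)
w(P, I) = 1 (w(P, I) = 2 - 1 = 1)
C(a, n) = (1 + a)²
C(-7, d) - 1*940 = (1 - 7)² - 1*940 = (-6)² - 940 = 36 - 940 = -904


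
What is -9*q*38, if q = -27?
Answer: 9234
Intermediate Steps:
-9*q*38 = -9*(-27)*38 = 243*38 = 9234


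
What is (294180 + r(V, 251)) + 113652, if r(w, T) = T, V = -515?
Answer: 408083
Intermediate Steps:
(294180 + r(V, 251)) + 113652 = (294180 + 251) + 113652 = 294431 + 113652 = 408083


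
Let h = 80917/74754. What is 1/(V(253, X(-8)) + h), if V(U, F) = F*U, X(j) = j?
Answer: -74754/151221179 ≈ -0.00049434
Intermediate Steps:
h = 80917/74754 (h = 80917*(1/74754) = 80917/74754 ≈ 1.0824)
1/(V(253, X(-8)) + h) = 1/(-8*253 + 80917/74754) = 1/(-2024 + 80917/74754) = 1/(-151221179/74754) = -74754/151221179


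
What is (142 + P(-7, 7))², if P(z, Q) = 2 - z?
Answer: 22801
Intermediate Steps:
(142 + P(-7, 7))² = (142 + (2 - 1*(-7)))² = (142 + (2 + 7))² = (142 + 9)² = 151² = 22801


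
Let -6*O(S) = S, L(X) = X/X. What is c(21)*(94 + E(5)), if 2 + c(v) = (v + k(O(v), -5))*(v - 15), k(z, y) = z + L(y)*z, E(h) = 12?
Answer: 8692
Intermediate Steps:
L(X) = 1
O(S) = -S/6
k(z, y) = 2*z (k(z, y) = z + 1*z = z + z = 2*z)
c(v) = -2 + 2*v*(-15 + v)/3 (c(v) = -2 + (v + 2*(-v/6))*(v - 15) = -2 + (v - v/3)*(-15 + v) = -2 + (2*v/3)*(-15 + v) = -2 + 2*v*(-15 + v)/3)
c(21)*(94 + E(5)) = (-2 - 10*21 + (⅔)*21²)*(94 + 12) = (-2 - 210 + (⅔)*441)*106 = (-2 - 210 + 294)*106 = 82*106 = 8692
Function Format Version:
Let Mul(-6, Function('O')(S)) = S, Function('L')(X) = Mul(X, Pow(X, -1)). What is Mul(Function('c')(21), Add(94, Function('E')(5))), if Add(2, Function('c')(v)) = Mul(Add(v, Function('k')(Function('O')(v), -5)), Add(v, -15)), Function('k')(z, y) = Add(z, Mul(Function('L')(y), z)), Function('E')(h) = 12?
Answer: 8692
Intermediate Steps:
Function('L')(X) = 1
Function('O')(S) = Mul(Rational(-1, 6), S)
Function('k')(z, y) = Mul(2, z) (Function('k')(z, y) = Add(z, Mul(1, z)) = Add(z, z) = Mul(2, z))
Function('c')(v) = Add(-2, Mul(Rational(2, 3), v, Add(-15, v))) (Function('c')(v) = Add(-2, Mul(Add(v, Mul(2, Mul(Rational(-1, 6), v))), Add(v, -15))) = Add(-2, Mul(Add(v, Mul(Rational(-1, 3), v)), Add(-15, v))) = Add(-2, Mul(Mul(Rational(2, 3), v), Add(-15, v))) = Add(-2, Mul(Rational(2, 3), v, Add(-15, v))))
Mul(Function('c')(21), Add(94, Function('E')(5))) = Mul(Add(-2, Mul(-10, 21), Mul(Rational(2, 3), Pow(21, 2))), Add(94, 12)) = Mul(Add(-2, -210, Mul(Rational(2, 3), 441)), 106) = Mul(Add(-2, -210, 294), 106) = Mul(82, 106) = 8692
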